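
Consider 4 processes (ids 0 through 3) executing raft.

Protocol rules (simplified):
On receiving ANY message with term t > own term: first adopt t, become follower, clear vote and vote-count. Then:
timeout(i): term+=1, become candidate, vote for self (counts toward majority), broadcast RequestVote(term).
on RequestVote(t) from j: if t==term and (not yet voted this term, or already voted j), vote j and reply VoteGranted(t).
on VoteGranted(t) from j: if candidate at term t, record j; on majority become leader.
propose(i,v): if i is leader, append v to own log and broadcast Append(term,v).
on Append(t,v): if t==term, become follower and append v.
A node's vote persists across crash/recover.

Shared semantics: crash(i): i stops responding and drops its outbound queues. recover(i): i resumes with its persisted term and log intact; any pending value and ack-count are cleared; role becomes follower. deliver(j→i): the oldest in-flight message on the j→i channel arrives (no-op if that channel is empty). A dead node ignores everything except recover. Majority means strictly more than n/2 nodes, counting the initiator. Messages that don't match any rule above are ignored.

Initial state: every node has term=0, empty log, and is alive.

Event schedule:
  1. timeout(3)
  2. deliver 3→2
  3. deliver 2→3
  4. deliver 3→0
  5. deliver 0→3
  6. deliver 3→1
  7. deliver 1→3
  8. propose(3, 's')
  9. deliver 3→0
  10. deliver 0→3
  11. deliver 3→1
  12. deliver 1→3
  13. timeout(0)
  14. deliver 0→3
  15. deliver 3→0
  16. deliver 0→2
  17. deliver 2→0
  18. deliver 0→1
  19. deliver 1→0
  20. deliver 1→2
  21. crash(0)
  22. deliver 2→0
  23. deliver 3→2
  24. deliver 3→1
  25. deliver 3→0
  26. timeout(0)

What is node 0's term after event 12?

e1 timeout(3): 3[cand,t=1,-]
e2 deliver 3→2: 2[foll,t=1,-]
e3 deliver 2→3: ·
e4 deliver 3→0: 0[foll,t=1,-]
e5 deliver 0→3: 3[lead,t=1,-]
e6 deliver 3→1: 1[foll,t=1,-]
e7 deliver 1→3: ·
e8 propose(3,'s'): 3[lead,t=1,s]
e9 deliver 3→0: 0[foll,t=1,s]
e10 deliver 0→3: ·
e11 deliver 3→1: 1[foll,t=1,s]
e12 deliver 1→3: ·

1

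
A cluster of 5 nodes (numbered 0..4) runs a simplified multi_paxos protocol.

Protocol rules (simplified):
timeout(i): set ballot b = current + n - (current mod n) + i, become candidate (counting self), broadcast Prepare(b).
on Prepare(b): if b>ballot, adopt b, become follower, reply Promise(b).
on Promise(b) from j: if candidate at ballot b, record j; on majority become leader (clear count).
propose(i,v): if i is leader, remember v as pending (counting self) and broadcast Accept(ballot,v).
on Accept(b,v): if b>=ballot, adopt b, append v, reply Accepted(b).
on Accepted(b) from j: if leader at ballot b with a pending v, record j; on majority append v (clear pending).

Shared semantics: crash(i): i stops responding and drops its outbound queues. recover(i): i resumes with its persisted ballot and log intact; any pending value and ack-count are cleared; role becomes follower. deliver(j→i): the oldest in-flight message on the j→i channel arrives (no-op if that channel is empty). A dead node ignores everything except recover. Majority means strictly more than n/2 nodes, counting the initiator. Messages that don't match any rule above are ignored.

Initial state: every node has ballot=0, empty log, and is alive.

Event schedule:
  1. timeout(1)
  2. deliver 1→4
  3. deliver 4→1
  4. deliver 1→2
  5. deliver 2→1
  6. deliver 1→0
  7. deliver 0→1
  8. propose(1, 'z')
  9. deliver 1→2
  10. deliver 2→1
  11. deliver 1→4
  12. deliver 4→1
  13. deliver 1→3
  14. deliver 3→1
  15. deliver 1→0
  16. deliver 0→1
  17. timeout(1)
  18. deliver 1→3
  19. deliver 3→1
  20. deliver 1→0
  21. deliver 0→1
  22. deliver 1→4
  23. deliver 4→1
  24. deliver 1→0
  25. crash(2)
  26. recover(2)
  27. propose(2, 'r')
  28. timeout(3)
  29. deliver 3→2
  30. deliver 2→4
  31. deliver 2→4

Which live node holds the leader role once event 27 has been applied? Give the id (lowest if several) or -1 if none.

1

e1 timeout(1): 1[cand,b=6,-]
e2 deliver 1→4: 4[foll,b=6,-]
e3 deliver 4→1: ·
e4 deliver 1→2: 2[foll,b=6,-]
e5 deliver 2→1: 1[lead,b=6,-]
e6 deliver 1→0: 0[foll,b=6,-]
e7 deliver 0→1: ·
e8 propose(1,'z'): ·
e9 deliver 1→2: 2[foll,b=6,z]
e10 deliver 2→1: ·
e11 deliver 1→4: 4[foll,b=6,z]
e12 deliver 4→1: 1[lead,b=6,z]
e13 deliver 1→3: 3[foll,b=6,-]
e14 deliver 3→1: ·
e15 deliver 1→0: 0[foll,b=6,z]
e16 deliver 0→1: ·
e17 timeout(1): 1[cand,b=11,z]
e18 deliver 1→3: 3[foll,b=6,z]
e19 deliver 3→1: ·
e20 deliver 1→0: 0[foll,b=11,z]
e21 deliver 0→1: ·
e22 deliver 1→4: 4[foll,b=11,z]
e23 deliver 4→1: 1[lead,b=11,z]
e24 deliver 1→0: ·
e25 crash(2): 2[✗foll,b=6,z]
e26 recover(2): 2[foll,b=6,z]
e27 propose(2,'r'): ·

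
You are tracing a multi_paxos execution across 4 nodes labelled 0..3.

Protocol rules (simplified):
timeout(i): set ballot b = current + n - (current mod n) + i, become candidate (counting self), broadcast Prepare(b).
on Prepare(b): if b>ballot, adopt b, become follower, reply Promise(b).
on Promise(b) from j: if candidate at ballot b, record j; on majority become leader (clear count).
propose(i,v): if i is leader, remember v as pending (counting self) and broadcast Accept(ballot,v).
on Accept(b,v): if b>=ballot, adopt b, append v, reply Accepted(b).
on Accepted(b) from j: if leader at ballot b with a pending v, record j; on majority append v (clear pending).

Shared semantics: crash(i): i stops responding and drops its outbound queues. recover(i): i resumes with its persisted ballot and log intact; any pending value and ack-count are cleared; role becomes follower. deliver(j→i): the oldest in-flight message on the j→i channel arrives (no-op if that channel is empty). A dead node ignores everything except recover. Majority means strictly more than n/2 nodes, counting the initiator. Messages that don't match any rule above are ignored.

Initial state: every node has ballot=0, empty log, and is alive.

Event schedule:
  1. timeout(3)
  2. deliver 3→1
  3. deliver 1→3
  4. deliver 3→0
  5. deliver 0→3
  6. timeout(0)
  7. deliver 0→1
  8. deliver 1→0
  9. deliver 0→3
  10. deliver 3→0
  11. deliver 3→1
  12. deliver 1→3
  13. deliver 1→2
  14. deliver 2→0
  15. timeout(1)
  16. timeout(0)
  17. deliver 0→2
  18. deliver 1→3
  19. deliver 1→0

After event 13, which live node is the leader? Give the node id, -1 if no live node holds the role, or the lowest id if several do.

1. timeout(3):  <3:cand b7 ->
2. deliver 3→1:  <1:foll b7 ->
3. deliver 1→3:  nop
4. deliver 3→0:  <0:foll b7 ->
5. deliver 0→3:  <3:lead b7 ->
6. timeout(0):  <0:cand b8 ->
7. deliver 0→1:  <1:foll b8 ->
8. deliver 1→0:  nop
9. deliver 0→3:  <3:foll b8 ->
10. deliver 3→0:  <0:lead b8 ->
11. deliver 3→1:  nop
12. deliver 1→3:  nop
13. deliver 1→2:  nop

0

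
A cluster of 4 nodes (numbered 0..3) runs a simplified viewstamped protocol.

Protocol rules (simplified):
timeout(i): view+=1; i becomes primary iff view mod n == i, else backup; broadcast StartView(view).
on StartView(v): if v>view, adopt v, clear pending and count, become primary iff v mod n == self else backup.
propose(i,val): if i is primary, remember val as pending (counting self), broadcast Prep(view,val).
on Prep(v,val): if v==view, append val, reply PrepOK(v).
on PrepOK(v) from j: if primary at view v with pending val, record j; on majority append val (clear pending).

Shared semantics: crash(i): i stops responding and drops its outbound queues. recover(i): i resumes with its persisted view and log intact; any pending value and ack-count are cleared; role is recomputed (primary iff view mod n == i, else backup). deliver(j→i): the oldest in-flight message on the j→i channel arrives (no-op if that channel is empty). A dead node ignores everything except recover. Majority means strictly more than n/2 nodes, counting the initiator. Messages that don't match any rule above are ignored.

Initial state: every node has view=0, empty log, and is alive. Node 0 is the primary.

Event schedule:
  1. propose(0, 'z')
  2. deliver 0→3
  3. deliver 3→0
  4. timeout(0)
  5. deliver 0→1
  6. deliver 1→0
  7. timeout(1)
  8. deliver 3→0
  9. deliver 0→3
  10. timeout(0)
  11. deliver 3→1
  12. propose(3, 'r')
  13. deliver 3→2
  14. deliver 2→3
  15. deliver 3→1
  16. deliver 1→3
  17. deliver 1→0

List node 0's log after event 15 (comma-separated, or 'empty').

empty

e1 propose(0,'z'): ·
e2 deliver 0→3: 3[back,v=0,z]
e3 deliver 3→0: ·
e4 timeout(0): 0[back,v=1,-]
e5 deliver 0→1: 1[back,v=0,z]
e6 deliver 1→0: ·
e7 timeout(1): 1[prim,v=1,z]
e8 deliver 3→0: ·
e9 deliver 0→3: 3[back,v=1,z]
e10 timeout(0): 0[back,v=2,-]
e11 deliver 3→1: ·
e12 propose(3,'r'): ·
e13 deliver 3→2: ·
e14 deliver 2→3: ·
e15 deliver 3→1: ·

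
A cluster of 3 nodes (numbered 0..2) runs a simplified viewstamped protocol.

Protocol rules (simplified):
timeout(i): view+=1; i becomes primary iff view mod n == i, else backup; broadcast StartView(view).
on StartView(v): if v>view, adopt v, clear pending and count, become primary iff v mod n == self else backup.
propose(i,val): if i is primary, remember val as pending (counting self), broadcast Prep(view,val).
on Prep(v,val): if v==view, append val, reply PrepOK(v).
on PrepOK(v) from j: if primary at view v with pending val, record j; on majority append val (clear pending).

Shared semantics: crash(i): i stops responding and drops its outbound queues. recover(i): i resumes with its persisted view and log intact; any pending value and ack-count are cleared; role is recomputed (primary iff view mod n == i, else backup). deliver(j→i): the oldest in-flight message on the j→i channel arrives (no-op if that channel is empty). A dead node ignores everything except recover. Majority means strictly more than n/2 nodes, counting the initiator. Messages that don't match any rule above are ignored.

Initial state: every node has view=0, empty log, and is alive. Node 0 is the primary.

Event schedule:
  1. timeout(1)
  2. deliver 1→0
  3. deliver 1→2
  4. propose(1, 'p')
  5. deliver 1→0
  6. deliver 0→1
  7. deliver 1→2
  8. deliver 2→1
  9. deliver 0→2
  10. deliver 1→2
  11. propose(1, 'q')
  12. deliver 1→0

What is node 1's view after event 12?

1. timeout(1):  <1:prim v1 ->
2. deliver 1→0:  <0:back v1 ->
3. deliver 1→2:  <2:back v1 ->
4. propose(1,'p'):  nop
5. deliver 1→0:  <0:back v1 p>
6. deliver 0→1:  <1:prim v1 p>
7. deliver 1→2:  <2:back v1 p>
8. deliver 2→1:  nop
9. deliver 0→2:  nop
10. deliver 1→2:  nop
11. propose(1,'q'):  nop
12. deliver 1→0:  <0:back v1 p,q>

1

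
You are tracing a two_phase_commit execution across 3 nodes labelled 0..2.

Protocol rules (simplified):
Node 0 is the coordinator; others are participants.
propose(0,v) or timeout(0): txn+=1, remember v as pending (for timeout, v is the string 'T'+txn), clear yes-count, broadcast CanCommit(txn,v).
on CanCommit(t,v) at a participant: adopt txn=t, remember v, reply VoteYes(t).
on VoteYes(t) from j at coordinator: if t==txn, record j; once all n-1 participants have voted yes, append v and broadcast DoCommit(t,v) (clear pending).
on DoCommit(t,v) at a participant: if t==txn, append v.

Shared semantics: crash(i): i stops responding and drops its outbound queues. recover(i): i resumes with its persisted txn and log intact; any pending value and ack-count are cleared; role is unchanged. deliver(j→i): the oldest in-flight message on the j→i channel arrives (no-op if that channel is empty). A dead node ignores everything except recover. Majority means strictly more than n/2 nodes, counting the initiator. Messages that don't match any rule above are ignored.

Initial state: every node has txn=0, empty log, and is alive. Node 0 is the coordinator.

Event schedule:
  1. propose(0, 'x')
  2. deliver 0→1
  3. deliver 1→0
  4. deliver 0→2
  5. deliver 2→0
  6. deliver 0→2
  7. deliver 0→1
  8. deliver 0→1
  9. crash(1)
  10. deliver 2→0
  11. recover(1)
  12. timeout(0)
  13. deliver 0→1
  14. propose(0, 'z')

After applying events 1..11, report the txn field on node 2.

1

1. propose(0,'x'):  <0:coor t1 ->
2. deliver 0→1:  <1:part t1 ->
3. deliver 1→0:  nop
4. deliver 0→2:  <2:part t1 ->
5. deliver 2→0:  <0:coor t1 x>
6. deliver 0→2:  <2:part t1 x>
7. deliver 0→1:  <1:part t1 x>
8. deliver 0→1:  nop
9. crash(1):  <1:✗part t1 x>
10. deliver 2→0:  nop
11. recover(1):  <1:part t1 x>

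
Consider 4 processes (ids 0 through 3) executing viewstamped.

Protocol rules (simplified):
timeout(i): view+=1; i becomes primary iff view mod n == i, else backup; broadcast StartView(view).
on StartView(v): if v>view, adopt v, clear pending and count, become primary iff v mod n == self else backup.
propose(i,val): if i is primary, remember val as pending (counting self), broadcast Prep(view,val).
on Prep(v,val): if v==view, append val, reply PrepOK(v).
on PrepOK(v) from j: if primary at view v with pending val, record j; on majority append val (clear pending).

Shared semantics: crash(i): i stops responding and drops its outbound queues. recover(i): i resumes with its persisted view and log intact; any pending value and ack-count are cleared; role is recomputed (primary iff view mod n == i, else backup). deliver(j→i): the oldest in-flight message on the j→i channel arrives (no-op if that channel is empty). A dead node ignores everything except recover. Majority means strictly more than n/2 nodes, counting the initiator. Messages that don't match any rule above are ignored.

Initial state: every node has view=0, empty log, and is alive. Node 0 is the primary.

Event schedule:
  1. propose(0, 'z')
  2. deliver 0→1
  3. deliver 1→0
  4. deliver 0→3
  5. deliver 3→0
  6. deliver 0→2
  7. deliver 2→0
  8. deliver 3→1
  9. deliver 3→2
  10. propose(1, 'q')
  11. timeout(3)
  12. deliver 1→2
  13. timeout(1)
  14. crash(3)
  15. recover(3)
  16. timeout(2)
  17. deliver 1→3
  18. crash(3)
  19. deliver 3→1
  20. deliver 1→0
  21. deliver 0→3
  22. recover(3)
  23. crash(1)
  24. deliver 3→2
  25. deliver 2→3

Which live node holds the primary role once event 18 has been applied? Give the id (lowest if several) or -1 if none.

0

[1] propose(0,'z') → ∅
[2] deliver 0→1 → N1(back v0 [z])
[3] deliver 1→0 → ∅
[4] deliver 0→3 → N3(back v0 [z])
[5] deliver 3→0 → N0(prim v0 [z])
[6] deliver 0→2 → N2(back v0 [z])
[7] deliver 2→0 → ∅
[8] deliver 3→1 → ∅
[9] deliver 3→2 → ∅
[10] propose(1,'q') → ∅
[11] timeout(3) → N3(back v1 [z])
[12] deliver 1→2 → ∅
[13] timeout(1) → N1(prim v1 [z])
[14] crash(3) → N3(✗back v1 [z])
[15] recover(3) → N3(back v1 [z])
[16] timeout(2) → N2(back v1 [z])
[17] deliver 1→3 → ∅
[18] crash(3) → N3(✗back v1 [z])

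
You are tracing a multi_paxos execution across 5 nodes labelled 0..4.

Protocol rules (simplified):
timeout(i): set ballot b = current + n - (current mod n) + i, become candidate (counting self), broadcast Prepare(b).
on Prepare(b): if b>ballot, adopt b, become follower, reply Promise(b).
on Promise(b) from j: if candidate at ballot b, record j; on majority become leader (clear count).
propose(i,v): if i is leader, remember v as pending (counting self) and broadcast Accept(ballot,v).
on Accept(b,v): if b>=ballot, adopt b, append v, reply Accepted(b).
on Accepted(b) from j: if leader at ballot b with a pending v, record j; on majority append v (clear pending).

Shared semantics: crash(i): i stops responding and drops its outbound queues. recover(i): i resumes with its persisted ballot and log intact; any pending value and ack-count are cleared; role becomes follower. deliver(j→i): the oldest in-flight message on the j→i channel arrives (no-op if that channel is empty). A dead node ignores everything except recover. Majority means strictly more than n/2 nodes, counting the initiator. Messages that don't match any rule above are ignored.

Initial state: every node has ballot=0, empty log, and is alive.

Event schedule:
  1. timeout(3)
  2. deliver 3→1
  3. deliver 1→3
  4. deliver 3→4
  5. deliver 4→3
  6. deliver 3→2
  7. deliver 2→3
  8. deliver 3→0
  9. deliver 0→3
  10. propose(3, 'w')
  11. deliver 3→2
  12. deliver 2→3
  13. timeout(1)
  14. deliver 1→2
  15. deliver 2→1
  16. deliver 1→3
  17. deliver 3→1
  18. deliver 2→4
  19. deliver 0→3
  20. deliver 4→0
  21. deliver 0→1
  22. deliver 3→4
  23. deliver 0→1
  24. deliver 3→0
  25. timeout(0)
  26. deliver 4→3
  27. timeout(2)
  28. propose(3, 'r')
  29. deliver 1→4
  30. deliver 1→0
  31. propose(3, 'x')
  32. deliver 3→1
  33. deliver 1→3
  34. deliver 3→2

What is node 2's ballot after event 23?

11

[1] timeout(3) → N3(cand b8 [-])
[2] deliver 3→1 → N1(foll b8 [-])
[3] deliver 1→3 → ∅
[4] deliver 3→4 → N4(foll b8 [-])
[5] deliver 4→3 → N3(lead b8 [-])
[6] deliver 3→2 → N2(foll b8 [-])
[7] deliver 2→3 → ∅
[8] deliver 3→0 → N0(foll b8 [-])
[9] deliver 0→3 → ∅
[10] propose(3,'w') → ∅
[11] deliver 3→2 → N2(foll b8 [w])
[12] deliver 2→3 → ∅
[13] timeout(1) → N1(cand b11 [-])
[14] deliver 1→2 → N2(foll b11 [w])
[15] deliver 2→1 → ∅
[16] deliver 1→3 → N3(foll b11 [-])
[17] deliver 3→1 → ∅
[18] deliver 2→4 → ∅
[19] deliver 0→3 → ∅
[20] deliver 4→0 → ∅
[21] deliver 0→1 → ∅
[22] deliver 3→4 → N4(foll b8 [w])
[23] deliver 0→1 → ∅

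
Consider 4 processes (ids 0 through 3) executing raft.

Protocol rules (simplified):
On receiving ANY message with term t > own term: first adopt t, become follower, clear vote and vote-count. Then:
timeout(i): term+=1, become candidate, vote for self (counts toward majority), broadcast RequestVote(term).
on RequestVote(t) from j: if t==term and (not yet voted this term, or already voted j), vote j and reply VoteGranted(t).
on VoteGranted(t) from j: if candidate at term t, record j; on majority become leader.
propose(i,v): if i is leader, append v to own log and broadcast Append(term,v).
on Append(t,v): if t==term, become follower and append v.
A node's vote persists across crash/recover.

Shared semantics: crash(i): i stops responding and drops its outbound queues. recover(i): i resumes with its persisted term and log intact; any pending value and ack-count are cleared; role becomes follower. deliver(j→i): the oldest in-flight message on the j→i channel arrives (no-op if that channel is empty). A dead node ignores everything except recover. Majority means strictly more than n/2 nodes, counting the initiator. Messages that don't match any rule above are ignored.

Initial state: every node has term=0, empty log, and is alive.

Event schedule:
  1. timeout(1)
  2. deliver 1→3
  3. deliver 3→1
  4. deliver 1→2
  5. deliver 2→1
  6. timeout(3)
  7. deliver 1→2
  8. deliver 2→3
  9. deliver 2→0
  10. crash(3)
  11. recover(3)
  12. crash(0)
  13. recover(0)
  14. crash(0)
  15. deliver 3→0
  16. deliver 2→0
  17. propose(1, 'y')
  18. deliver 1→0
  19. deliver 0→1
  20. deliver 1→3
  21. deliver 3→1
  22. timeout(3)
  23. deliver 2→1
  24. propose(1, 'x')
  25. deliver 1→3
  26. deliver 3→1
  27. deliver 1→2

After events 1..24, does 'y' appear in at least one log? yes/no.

e1 timeout(1): 1[cand,t=1,-]
e2 deliver 1→3: 3[foll,t=1,-]
e3 deliver 3→1: ·
e4 deliver 1→2: 2[foll,t=1,-]
e5 deliver 2→1: 1[lead,t=1,-]
e6 timeout(3): 3[cand,t=2,-]
e7 deliver 1→2: ·
e8 deliver 2→3: ·
e9 deliver 2→0: ·
e10 crash(3): 3[✗cand,t=2,-]
e11 recover(3): 3[foll,t=2,-]
e12 crash(0): 0[✗foll,t=0,-]
e13 recover(0): 0[foll,t=0,-]
e14 crash(0): 0[✗foll,t=0,-]
e15 deliver 3→0: ·
e16 deliver 2→0: ·
e17 propose(1,'y'): 1[lead,t=1,y]
e18 deliver 1→0: ·
e19 deliver 0→1: ·
e20 deliver 1→3: ·
e21 deliver 3→1: ·
e22 timeout(3): 3[cand,t=3,-]
e23 deliver 2→1: ·
e24 propose(1,'x'): 1[lead,t=1,y,x]

yes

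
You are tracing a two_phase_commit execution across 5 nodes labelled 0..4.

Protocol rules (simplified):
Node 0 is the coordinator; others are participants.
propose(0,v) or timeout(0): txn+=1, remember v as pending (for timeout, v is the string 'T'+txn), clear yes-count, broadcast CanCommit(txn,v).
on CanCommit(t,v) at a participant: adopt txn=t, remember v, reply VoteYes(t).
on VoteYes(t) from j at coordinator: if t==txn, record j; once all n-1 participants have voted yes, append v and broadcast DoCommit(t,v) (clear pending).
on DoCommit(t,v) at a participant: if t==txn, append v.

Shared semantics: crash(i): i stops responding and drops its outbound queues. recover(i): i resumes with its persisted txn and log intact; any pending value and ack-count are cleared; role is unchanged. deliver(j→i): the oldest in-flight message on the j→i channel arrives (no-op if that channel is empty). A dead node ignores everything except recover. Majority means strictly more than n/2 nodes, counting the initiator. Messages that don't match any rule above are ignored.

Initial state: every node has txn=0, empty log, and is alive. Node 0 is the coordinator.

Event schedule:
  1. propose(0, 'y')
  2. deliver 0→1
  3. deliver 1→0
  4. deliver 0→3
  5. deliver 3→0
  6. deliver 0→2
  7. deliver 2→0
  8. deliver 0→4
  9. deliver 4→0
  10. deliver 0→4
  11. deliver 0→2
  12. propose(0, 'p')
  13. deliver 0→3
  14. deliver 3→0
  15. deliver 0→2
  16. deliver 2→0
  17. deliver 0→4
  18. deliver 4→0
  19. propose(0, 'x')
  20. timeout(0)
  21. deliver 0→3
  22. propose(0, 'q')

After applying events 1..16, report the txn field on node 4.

[1] propose(0,'y') → N0(coor t1 [-])
[2] deliver 0→1 → N1(part t1 [-])
[3] deliver 1→0 → ∅
[4] deliver 0→3 → N3(part t1 [-])
[5] deliver 3→0 → ∅
[6] deliver 0→2 → N2(part t1 [-])
[7] deliver 2→0 → ∅
[8] deliver 0→4 → N4(part t1 [-])
[9] deliver 4→0 → N0(coor t1 [y])
[10] deliver 0→4 → N4(part t1 [y])
[11] deliver 0→2 → N2(part t1 [y])
[12] propose(0,'p') → N0(coor t2 [y])
[13] deliver 0→3 → N3(part t1 [y])
[14] deliver 3→0 → ∅
[15] deliver 0→2 → N2(part t2 [y])
[16] deliver 2→0 → ∅

1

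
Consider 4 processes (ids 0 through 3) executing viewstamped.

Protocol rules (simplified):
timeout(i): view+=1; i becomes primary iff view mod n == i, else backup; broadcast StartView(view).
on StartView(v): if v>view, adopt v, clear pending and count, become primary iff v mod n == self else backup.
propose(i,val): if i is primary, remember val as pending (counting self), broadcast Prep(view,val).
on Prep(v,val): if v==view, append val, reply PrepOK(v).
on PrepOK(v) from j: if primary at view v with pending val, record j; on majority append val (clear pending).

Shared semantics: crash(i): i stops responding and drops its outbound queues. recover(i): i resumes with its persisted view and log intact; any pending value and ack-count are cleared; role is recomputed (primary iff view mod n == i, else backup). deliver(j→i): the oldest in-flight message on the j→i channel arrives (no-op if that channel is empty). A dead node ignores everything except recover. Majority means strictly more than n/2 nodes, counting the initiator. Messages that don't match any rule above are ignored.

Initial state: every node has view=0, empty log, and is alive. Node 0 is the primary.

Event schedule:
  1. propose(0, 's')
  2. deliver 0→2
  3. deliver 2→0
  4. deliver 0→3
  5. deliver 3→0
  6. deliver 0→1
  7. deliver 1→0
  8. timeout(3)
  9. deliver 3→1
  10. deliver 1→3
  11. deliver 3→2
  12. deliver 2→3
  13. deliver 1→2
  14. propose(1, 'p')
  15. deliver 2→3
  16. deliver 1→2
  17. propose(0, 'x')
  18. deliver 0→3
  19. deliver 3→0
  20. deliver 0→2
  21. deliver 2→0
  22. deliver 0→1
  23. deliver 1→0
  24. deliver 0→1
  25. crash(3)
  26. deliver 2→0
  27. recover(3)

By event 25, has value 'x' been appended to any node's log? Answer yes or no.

after 1 — propose(0,'s'): ·
after 2 — deliver 0→2: n2:back/v0/[s]
after 3 — deliver 2→0: ·
after 4 — deliver 0→3: n3:back/v0/[s]
after 5 — deliver 3→0: n0:prim/v0/[s]
after 6 — deliver 0→1: n1:back/v0/[s]
after 7 — deliver 1→0: ·
after 8 — timeout(3): n3:back/v1/[s]
after 9 — deliver 3→1: n1:prim/v1/[s]
after 10 — deliver 1→3: ·
after 11 — deliver 3→2: n2:back/v1/[s]
after 12 — deliver 2→3: ·
after 13 — deliver 1→2: ·
after 14 — propose(1,'p'): ·
after 15 — deliver 2→3: ·
after 16 — deliver 1→2: n2:back/v1/[s,p]
after 17 — propose(0,'x'): ·
after 18 — deliver 0→3: ·
after 19 — deliver 3→0: n0:back/v1/[s]
after 20 — deliver 0→2: ·
after 21 — deliver 2→0: ·
after 22 — deliver 0→1: ·
after 23 — deliver 1→0: n0:back/v1/[s,p]
after 24 — deliver 0→1: ·
after 25 — crash(3): n3:✗back/v1/[s]

no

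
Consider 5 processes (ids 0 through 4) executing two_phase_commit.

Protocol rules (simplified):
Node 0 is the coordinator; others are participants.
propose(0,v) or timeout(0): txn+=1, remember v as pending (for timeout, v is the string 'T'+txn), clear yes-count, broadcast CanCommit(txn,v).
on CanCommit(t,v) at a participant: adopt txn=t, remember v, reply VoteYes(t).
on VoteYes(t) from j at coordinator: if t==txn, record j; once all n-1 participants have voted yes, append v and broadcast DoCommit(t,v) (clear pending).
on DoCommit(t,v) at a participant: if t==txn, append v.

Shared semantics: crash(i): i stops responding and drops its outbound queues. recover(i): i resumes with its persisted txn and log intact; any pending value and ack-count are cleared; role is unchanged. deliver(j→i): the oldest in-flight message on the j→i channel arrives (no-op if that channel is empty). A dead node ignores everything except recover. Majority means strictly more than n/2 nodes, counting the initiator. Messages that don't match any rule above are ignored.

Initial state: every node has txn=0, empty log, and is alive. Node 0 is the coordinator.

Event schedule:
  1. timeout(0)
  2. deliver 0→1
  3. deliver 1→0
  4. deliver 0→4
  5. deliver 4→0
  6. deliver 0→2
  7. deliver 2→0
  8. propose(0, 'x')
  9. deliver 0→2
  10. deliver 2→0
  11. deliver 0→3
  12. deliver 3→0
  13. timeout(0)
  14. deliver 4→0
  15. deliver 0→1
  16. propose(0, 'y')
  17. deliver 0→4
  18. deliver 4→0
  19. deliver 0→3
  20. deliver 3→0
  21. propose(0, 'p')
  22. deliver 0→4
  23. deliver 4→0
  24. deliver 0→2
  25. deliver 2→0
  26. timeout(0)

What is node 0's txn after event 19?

1. timeout(0):  <0:coor t1 ->
2. deliver 0→1:  <1:part t1 ->
3. deliver 1→0:  nop
4. deliver 0→4:  <4:part t1 ->
5. deliver 4→0:  nop
6. deliver 0→2:  <2:part t1 ->
7. deliver 2→0:  nop
8. propose(0,'x'):  <0:coor t2 ->
9. deliver 0→2:  <2:part t2 ->
10. deliver 2→0:  nop
11. deliver 0→3:  <3:part t1 ->
12. deliver 3→0:  nop
13. timeout(0):  <0:coor t3 ->
14. deliver 4→0:  nop
15. deliver 0→1:  <1:part t2 ->
16. propose(0,'y'):  <0:coor t4 ->
17. deliver 0→4:  <4:part t2 ->
18. deliver 4→0:  nop
19. deliver 0→3:  <3:part t2 ->

4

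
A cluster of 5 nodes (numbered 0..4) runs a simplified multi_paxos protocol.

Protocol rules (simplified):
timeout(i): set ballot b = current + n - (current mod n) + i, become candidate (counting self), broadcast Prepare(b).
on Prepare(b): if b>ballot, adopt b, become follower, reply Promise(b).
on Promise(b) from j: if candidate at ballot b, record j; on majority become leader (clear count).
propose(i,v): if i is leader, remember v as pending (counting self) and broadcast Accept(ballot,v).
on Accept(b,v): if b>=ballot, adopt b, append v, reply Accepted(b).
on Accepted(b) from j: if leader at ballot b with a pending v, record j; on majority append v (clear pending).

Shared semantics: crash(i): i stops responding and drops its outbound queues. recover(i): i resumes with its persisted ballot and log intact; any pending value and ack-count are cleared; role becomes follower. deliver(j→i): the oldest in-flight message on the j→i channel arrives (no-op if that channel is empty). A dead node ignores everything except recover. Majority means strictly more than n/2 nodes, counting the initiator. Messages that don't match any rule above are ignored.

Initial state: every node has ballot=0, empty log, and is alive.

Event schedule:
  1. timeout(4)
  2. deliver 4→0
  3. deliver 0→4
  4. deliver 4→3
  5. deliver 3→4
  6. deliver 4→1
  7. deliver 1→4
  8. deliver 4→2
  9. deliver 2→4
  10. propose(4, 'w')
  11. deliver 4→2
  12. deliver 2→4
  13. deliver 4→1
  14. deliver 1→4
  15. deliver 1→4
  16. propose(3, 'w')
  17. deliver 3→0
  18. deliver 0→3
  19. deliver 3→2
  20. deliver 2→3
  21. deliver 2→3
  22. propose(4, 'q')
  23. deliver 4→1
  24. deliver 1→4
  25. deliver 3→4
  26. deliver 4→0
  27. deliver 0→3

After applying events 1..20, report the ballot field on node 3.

e1 timeout(4): 4[cand,b=9,-]
e2 deliver 4→0: 0[foll,b=9,-]
e3 deliver 0→4: ·
e4 deliver 4→3: 3[foll,b=9,-]
e5 deliver 3→4: 4[lead,b=9,-]
e6 deliver 4→1: 1[foll,b=9,-]
e7 deliver 1→4: ·
e8 deliver 4→2: 2[foll,b=9,-]
e9 deliver 2→4: ·
e10 propose(4,'w'): ·
e11 deliver 4→2: 2[foll,b=9,w]
e12 deliver 2→4: ·
e13 deliver 4→1: 1[foll,b=9,w]
e14 deliver 1→4: 4[lead,b=9,w]
e15 deliver 1→4: ·
e16 propose(3,'w'): ·
e17 deliver 3→0: ·
e18 deliver 0→3: ·
e19 deliver 3→2: ·
e20 deliver 2→3: ·

9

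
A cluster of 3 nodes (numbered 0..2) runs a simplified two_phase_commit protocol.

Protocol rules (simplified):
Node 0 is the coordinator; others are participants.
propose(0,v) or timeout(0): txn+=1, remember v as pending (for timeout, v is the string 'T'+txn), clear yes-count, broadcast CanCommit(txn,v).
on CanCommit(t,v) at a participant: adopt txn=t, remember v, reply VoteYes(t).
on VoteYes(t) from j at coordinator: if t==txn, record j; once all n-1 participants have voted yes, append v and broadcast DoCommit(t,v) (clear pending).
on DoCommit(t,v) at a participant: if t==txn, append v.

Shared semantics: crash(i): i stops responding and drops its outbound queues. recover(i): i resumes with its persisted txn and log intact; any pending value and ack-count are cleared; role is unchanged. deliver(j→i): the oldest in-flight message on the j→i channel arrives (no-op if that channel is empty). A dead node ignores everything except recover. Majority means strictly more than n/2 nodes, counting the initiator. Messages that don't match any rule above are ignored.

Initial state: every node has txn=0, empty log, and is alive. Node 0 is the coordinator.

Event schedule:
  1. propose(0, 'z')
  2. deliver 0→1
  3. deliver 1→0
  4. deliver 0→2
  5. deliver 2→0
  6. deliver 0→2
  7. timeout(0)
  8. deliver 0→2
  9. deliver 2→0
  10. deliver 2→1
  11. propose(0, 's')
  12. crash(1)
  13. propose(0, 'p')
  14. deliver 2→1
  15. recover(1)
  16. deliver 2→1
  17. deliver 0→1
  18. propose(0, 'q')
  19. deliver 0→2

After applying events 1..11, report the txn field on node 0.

3

[1] propose(0,'z') → N0(coor t1 [-])
[2] deliver 0→1 → N1(part t1 [-])
[3] deliver 1→0 → ∅
[4] deliver 0→2 → N2(part t1 [-])
[5] deliver 2→0 → N0(coor t1 [z])
[6] deliver 0→2 → N2(part t1 [z])
[7] timeout(0) → N0(coor t2 [z])
[8] deliver 0→2 → N2(part t2 [z])
[9] deliver 2→0 → ∅
[10] deliver 2→1 → ∅
[11] propose(0,'s') → N0(coor t3 [z])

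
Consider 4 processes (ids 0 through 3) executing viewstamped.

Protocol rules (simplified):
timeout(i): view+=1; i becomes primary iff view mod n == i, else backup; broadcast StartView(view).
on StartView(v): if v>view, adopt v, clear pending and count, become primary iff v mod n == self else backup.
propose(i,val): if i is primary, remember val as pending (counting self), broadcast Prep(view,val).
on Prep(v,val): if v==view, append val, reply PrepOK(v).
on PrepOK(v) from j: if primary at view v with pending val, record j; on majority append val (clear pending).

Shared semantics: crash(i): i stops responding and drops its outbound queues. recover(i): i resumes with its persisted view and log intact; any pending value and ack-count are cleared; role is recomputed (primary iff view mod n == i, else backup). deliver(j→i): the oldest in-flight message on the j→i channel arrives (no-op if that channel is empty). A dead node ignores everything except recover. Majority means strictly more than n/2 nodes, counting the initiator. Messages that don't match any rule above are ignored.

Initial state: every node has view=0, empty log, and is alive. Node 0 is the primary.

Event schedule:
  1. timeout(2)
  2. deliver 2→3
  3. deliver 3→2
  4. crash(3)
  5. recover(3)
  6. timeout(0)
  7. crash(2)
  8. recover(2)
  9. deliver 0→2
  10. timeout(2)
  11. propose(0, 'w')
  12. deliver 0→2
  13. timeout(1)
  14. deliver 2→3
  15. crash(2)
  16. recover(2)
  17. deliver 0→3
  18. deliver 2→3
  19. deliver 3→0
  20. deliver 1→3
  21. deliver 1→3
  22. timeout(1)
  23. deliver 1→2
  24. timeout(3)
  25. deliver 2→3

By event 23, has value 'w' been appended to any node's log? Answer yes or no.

no

after 1 — timeout(2): n2:back/v1/[-]
after 2 — deliver 2→3: n3:back/v1/[-]
after 3 — deliver 3→2: ·
after 4 — crash(3): n3:✗back/v1/[-]
after 5 — recover(3): n3:back/v1/[-]
after 6 — timeout(0): n0:back/v1/[-]
after 7 — crash(2): n2:✗back/v1/[-]
after 8 — recover(2): n2:back/v1/[-]
after 9 — deliver 0→2: ·
after 10 — timeout(2): n2:prim/v2/[-]
after 11 — propose(0,'w'): ·
after 12 — deliver 0→2: ·
after 13 — timeout(1): n1:prim/v1/[-]
after 14 — deliver 2→3: n3:back/v2/[-]
after 15 — crash(2): n2:✗prim/v2/[-]
after 16 — recover(2): n2:prim/v2/[-]
after 17 — deliver 0→3: ·
after 18 — deliver 2→3: ·
after 19 — deliver 3→0: ·
after 20 — deliver 1→3: ·
after 21 — deliver 1→3: ·
after 22 — timeout(1): n1:back/v2/[-]
after 23 — deliver 1→2: ·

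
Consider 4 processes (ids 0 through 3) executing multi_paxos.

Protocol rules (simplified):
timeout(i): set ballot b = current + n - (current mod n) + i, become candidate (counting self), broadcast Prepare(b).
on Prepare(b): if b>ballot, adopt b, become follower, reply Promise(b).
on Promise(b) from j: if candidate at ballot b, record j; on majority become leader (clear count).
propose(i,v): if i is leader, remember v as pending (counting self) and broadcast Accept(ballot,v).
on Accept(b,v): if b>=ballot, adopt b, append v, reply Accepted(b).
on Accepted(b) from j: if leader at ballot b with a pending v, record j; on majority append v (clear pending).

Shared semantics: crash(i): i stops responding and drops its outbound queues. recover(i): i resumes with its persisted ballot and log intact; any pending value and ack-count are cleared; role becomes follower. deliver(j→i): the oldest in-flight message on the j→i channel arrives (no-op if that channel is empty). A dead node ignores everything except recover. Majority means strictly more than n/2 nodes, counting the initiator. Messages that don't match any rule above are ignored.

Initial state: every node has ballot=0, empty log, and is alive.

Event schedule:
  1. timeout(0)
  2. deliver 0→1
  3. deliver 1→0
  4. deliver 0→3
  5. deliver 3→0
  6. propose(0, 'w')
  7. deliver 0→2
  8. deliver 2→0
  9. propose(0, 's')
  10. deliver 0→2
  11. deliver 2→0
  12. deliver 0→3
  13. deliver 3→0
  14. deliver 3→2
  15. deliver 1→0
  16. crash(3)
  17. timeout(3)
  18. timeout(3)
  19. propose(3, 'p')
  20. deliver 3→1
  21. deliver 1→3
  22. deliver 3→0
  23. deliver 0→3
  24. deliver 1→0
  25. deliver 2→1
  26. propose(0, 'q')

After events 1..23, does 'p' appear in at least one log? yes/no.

e1 timeout(0): 0[cand,b=4,-]
e2 deliver 0→1: 1[foll,b=4,-]
e3 deliver 1→0: ·
e4 deliver 0→3: 3[foll,b=4,-]
e5 deliver 3→0: 0[lead,b=4,-]
e6 propose(0,'w'): ·
e7 deliver 0→2: 2[foll,b=4,-]
e8 deliver 2→0: ·
e9 propose(0,'s'): ·
e10 deliver 0→2: 2[foll,b=4,w]
e11 deliver 2→0: ·
e12 deliver 0→3: 3[foll,b=4,w]
e13 deliver 3→0: 0[lead,b=4,s]
e14 deliver 3→2: ·
e15 deliver 1→0: ·
e16 crash(3): 3[✗foll,b=4,w]
e17 timeout(3): ·
e18 timeout(3): ·
e19 propose(3,'p'): ·
e20 deliver 3→1: ·
e21 deliver 1→3: ·
e22 deliver 3→0: ·
e23 deliver 0→3: ·

no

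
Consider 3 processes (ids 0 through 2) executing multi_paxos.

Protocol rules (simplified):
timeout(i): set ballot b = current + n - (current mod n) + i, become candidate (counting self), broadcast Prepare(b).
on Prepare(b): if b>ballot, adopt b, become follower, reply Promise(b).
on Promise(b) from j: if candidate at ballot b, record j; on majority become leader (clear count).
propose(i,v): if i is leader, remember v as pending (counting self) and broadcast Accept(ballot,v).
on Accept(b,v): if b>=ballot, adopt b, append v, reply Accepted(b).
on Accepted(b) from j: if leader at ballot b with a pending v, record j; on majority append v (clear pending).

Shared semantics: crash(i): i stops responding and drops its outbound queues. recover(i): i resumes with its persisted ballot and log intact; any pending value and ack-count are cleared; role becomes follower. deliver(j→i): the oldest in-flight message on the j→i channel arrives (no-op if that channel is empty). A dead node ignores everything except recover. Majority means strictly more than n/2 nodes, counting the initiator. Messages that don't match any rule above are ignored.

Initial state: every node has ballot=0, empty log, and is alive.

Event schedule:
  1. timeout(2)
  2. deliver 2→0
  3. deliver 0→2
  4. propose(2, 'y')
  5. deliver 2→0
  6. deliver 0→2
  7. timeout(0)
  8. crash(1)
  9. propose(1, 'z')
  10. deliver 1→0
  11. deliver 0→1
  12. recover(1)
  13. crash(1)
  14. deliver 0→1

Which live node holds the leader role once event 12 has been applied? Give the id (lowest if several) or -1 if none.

1. timeout(2):  <2:cand b5 ->
2. deliver 2→0:  <0:foll b5 ->
3. deliver 0→2:  <2:lead b5 ->
4. propose(2,'y'):  nop
5. deliver 2→0:  <0:foll b5 y>
6. deliver 0→2:  <2:lead b5 y>
7. timeout(0):  <0:cand b6 y>
8. crash(1):  <1:✗foll b0 ->
9. propose(1,'z'):  nop
10. deliver 1→0:  nop
11. deliver 0→1:  nop
12. recover(1):  <1:foll b0 ->

2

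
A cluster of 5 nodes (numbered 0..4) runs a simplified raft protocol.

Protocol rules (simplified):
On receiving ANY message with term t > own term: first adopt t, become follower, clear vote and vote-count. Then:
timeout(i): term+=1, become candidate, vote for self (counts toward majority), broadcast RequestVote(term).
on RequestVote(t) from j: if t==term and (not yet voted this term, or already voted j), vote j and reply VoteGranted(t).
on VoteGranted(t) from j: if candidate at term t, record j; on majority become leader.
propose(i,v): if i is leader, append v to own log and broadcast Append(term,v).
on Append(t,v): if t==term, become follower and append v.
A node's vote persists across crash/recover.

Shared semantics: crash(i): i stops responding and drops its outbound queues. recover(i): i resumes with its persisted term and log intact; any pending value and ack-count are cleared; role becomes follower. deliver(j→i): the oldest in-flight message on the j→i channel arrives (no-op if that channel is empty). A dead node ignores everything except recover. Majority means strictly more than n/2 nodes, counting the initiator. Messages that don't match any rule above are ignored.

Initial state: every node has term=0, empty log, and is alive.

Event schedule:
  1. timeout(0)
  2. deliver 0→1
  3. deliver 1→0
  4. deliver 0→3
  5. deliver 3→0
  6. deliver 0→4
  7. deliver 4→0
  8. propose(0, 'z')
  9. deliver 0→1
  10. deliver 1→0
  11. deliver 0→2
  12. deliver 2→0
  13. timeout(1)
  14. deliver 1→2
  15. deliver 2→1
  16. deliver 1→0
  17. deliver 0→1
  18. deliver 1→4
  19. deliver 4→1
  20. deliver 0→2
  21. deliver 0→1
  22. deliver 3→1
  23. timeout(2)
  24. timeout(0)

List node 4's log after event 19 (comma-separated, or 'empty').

empty

e1 timeout(0): 0[cand,t=1,-]
e2 deliver 0→1: 1[foll,t=1,-]
e3 deliver 1→0: ·
e4 deliver 0→3: 3[foll,t=1,-]
e5 deliver 3→0: 0[lead,t=1,-]
e6 deliver 0→4: 4[foll,t=1,-]
e7 deliver 4→0: ·
e8 propose(0,'z'): 0[lead,t=1,z]
e9 deliver 0→1: 1[foll,t=1,z]
e10 deliver 1→0: ·
e11 deliver 0→2: 2[foll,t=1,-]
e12 deliver 2→0: ·
e13 timeout(1): 1[cand,t=2,z]
e14 deliver 1→2: 2[foll,t=2,-]
e15 deliver 2→1: ·
e16 deliver 1→0: 0[foll,t=2,z]
e17 deliver 0→1: 1[lead,t=2,z]
e18 deliver 1→4: 4[foll,t=2,-]
e19 deliver 4→1: ·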